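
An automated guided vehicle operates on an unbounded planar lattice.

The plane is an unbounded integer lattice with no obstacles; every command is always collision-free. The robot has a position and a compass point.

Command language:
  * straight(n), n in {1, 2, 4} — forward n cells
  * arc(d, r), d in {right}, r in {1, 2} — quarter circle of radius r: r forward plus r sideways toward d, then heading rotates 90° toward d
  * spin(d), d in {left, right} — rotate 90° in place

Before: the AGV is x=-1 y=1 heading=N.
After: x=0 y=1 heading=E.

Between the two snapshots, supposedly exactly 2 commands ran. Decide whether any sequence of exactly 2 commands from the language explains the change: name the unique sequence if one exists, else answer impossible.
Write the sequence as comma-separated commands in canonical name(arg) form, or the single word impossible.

spin(right), straight(1)

key: running straight(1) before spin(right) would end elsewhere — order is forced
from: x=-1 y=1 heading=N
1. spin(right) → x=-1 y=1 heading=E
2. straight(1) → x=0 y=1 heading=E
no other 2-command option fits: unique.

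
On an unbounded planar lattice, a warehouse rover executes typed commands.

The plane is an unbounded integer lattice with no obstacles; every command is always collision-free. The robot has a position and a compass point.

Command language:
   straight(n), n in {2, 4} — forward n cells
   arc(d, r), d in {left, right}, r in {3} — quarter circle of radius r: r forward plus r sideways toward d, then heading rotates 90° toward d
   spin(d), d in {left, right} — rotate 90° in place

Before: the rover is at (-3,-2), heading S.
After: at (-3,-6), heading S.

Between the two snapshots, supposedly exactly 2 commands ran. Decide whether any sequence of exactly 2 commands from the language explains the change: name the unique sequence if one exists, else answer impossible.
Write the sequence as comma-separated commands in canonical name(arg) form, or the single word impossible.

key: heading stays S — no command in the sequence turns
t0: at (-3,-2), heading S
[1] after straight(2): at (-3,-4), heading S
[2] after straight(2): at (-3,-6), heading S
uniquely the one of 36 2-step routes that fits.

straight(2), straight(2)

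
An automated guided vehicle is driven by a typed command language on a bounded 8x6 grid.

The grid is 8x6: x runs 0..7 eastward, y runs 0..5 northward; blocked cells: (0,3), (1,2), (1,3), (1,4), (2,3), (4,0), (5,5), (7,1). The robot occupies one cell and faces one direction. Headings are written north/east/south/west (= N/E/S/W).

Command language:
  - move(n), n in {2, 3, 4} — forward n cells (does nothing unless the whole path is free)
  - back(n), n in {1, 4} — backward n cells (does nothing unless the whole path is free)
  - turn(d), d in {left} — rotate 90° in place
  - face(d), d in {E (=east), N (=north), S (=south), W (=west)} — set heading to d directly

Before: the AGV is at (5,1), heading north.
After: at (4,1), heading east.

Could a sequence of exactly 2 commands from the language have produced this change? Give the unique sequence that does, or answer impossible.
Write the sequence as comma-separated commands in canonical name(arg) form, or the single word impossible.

key: position moved to (4,1) AND the heading swung to E — translation plus rotation needed
start: at (5,1), heading north
t=1 face(E) ⇒ at (5,1), heading east
t=2 back(1) ⇒ at (4,1), heading east
uniquely the one of 100 2-step routes that fits.

face(E), back(1)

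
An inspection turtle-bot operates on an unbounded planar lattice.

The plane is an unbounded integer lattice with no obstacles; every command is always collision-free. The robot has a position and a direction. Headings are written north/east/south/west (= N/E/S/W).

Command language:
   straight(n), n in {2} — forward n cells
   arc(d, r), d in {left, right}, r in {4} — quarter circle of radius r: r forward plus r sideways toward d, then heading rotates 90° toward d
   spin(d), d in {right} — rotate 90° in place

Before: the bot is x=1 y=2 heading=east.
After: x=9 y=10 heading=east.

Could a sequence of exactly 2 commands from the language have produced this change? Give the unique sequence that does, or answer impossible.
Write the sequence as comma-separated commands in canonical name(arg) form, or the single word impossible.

arc(left, 4), arc(right, 4)

key: order matters: swapping arc(left, 4) and arc(right, 4) lands elsewhere
initial: x=1 y=2 heading=east
1. arc(left, 4) → x=5 y=6 heading=north
2. arc(right, 4) → x=9 y=10 heading=east
no other 2-command option fits: unique.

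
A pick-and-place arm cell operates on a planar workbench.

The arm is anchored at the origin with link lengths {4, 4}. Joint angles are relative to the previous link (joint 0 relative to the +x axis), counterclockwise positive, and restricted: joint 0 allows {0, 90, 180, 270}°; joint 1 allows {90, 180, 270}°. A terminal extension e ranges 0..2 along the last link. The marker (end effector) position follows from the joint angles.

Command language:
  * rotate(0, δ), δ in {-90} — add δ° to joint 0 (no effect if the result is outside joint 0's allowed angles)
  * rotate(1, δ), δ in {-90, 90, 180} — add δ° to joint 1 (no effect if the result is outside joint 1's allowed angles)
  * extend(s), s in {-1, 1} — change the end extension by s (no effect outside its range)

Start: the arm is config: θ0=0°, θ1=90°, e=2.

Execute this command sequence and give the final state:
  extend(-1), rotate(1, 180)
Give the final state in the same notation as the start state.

config: θ0=0°, θ1=270°, e=1

t0: config: θ0=0°, θ1=90°, e=2
[1] after extend(-1): config: θ0=0°, θ1=90°, e=1
[2] after rotate(1, 180): config: θ0=0°, θ1=270°, e=1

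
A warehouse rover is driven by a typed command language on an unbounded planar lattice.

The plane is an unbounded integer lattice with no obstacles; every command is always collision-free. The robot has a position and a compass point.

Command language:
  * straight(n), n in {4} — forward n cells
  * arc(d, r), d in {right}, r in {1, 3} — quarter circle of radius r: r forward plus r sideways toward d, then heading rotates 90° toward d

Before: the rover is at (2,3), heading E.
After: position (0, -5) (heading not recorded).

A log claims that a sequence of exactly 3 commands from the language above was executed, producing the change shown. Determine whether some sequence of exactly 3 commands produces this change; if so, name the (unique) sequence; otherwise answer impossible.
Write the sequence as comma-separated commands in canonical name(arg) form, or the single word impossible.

key: running arc(right, 3) before arc(right, 1) would end elsewhere — order is forced
t0: at (2,3), heading E
1. arc(right, 1) → at (3,2), heading S
2. straight(4) → at (3,-2), heading S
3. arc(right, 3) → at (0,-5), heading W
uniquely the one of 27 3-step routes that fits.

arc(right, 1), straight(4), arc(right, 3)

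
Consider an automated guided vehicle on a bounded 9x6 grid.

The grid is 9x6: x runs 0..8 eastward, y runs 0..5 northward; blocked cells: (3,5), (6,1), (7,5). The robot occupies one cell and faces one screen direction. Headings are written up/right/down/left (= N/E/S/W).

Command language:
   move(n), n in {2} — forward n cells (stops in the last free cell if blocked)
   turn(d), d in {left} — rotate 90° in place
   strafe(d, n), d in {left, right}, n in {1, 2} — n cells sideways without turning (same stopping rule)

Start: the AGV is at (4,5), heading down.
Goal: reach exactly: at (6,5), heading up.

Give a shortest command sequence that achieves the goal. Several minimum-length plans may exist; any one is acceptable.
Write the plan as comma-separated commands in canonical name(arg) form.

start: at (4,5), heading down
t=1 turn(left) ⇒ at (4,5), heading right
t=2 turn(left) ⇒ at (4,5), heading up
t=3 strafe(right, 2) ⇒ at (6,5), heading up
minimal: 3 command(s), checked below 3.

turn(left), turn(left), strafe(right, 2)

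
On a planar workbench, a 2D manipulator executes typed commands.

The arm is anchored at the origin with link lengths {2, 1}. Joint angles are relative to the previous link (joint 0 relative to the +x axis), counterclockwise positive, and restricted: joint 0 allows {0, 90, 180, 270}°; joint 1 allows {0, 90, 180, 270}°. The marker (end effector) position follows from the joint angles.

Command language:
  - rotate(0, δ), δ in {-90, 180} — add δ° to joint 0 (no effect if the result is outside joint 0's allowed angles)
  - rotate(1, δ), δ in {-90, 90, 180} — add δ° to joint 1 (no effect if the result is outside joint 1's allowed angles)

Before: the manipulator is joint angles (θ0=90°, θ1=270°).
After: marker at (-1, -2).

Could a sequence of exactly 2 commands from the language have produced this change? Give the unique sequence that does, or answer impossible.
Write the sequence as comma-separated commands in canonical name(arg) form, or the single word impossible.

begin: joint angles (θ0=90°, θ1=270°)
step 1 (rotate(0, -90)): joint angles (θ0=0°, θ1=270°)
step 2 (rotate(0, -90)): joint angles (θ0=270°, θ1=270°)
all 25 alternatives checked — unique.

rotate(0, -90), rotate(0, -90)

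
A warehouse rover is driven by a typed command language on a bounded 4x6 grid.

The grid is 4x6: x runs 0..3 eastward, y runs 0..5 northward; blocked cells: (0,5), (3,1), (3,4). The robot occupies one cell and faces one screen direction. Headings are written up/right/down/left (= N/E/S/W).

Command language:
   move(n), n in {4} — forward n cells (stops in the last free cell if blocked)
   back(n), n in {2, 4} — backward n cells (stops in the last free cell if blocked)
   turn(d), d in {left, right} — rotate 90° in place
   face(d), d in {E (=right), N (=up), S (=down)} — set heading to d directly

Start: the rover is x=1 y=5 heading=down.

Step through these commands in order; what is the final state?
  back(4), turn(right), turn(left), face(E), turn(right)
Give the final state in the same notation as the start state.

x=1 y=5 heading=down

from: x=1 y=5 heading=down
t=1 back(4) ⇒ x=1 y=5 heading=down
t=2 turn(right) ⇒ x=1 y=5 heading=left
t=3 turn(left) ⇒ x=1 y=5 heading=down
t=4 face(E) ⇒ x=1 y=5 heading=right
t=5 turn(right) ⇒ x=1 y=5 heading=down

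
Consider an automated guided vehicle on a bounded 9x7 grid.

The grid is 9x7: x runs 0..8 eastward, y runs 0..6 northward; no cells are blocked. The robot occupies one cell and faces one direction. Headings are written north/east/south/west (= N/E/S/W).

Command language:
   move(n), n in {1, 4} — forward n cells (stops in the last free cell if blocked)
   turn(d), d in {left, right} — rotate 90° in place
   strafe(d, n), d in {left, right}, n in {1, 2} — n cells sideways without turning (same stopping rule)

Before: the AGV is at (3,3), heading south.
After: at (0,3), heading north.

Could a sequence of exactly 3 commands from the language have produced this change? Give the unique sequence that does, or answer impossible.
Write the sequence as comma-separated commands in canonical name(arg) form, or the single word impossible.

key: cell and facing (now N) both changed — the 3 commands mix motion and turning
begin: at (3,3), heading south
1. turn(right) → at (3,3), heading west
2. move(4) → at (0,3), heading west
3. turn(right) → at (0,3), heading north
all 512 alternatives checked — unique.

turn(right), move(4), turn(right)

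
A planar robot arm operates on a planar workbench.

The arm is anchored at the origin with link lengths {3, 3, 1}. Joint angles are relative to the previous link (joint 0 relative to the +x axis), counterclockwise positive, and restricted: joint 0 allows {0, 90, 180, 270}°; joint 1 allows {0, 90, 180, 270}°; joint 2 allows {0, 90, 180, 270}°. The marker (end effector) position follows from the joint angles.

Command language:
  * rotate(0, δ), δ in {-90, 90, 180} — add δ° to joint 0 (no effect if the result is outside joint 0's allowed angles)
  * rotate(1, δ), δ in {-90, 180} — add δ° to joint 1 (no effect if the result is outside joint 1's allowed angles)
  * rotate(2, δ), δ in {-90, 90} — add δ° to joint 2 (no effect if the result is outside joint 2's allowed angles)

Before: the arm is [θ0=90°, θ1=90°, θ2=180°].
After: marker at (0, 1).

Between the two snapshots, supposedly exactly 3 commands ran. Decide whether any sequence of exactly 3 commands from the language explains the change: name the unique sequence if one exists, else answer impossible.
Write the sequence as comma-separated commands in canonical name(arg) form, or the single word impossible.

rotate(1, -90), rotate(1, -90), rotate(1, -90)

t0: [θ0=90°, θ1=90°, θ2=180°]
t=1 rotate(1, -90) ⇒ [θ0=90°, θ1=0°, θ2=180°]
t=2 rotate(1, -90) ⇒ [θ0=90°, θ1=270°, θ2=180°]
t=3 rotate(1, -90) ⇒ [θ0=90°, θ1=180°, θ2=180°]
no other 3-command option fits: unique.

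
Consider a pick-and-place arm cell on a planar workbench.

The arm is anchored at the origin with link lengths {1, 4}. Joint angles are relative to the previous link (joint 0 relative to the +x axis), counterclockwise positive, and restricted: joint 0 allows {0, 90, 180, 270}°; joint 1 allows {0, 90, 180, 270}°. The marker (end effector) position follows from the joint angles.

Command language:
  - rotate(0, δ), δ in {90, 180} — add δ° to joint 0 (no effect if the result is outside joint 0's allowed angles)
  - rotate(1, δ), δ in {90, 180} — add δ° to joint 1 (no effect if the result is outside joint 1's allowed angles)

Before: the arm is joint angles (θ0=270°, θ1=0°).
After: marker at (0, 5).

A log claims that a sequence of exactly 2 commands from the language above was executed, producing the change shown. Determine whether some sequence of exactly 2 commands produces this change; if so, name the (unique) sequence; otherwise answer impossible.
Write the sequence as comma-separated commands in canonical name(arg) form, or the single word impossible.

rotate(0, 90), rotate(0, 90)

start: joint angles (θ0=270°, θ1=0°)
1. rotate(0, 90) → joint angles (θ0=0°, θ1=0°)
2. rotate(0, 90) → joint angles (θ0=90°, θ1=0°)
uniquely the one of 16 2-step routes that fits.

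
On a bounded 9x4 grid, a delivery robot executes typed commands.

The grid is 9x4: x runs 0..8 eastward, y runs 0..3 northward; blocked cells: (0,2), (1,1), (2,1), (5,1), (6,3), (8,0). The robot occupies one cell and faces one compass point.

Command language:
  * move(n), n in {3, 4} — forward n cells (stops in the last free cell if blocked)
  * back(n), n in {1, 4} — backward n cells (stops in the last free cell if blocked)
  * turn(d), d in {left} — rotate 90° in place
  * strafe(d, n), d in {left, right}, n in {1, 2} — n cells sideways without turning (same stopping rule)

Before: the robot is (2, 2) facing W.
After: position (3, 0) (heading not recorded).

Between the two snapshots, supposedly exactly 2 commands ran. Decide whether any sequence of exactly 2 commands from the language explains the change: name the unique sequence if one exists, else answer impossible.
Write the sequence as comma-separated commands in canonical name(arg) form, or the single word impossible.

back(1), strafe(left, 2)

key: running strafe(left, 2) before back(1) would end elsewhere — order is forced
begin: (2, 2) facing W
t=1 back(1) ⇒ (3, 2) facing W
t=2 strafe(left, 2) ⇒ (3, 0) facing W
uniquely the one of 81 2-step routes that fits.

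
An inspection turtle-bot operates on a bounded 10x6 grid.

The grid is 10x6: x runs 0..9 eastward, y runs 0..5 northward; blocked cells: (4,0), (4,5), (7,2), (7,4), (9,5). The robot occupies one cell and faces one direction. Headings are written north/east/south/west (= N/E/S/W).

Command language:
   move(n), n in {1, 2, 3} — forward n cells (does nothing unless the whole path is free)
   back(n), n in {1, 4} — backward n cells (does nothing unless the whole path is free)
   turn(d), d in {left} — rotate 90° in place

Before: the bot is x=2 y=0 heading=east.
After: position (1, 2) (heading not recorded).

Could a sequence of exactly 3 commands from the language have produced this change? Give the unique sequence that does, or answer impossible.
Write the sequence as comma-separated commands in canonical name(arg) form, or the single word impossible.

key: running move(2) before back(1) would end elsewhere — order is forced
t0: x=2 y=0 heading=east
[1] after back(1): x=1 y=0 heading=east
[2] after turn(left): x=1 y=0 heading=north
[3] after move(2): x=1 y=2 heading=north
all 216 alternatives checked — unique.

back(1), turn(left), move(2)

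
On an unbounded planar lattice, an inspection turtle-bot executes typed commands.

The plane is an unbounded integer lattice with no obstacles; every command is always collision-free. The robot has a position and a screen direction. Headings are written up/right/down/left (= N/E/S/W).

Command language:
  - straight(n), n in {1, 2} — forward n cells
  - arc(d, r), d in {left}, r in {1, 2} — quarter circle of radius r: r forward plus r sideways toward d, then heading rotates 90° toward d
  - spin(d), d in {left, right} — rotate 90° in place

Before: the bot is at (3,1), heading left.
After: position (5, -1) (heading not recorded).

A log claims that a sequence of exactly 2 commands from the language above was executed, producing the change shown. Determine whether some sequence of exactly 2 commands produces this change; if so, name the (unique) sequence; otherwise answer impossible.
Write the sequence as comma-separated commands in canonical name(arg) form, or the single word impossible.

key: running arc(left, 2) before spin(left) would end elsewhere — order is forced
start: at (3,1), heading left
step 1 (spin(left)): at (3,1), heading down
step 2 (arc(left, 2)): at (5,-1), heading right
uniquely the one of 36 2-step routes that fits.

spin(left), arc(left, 2)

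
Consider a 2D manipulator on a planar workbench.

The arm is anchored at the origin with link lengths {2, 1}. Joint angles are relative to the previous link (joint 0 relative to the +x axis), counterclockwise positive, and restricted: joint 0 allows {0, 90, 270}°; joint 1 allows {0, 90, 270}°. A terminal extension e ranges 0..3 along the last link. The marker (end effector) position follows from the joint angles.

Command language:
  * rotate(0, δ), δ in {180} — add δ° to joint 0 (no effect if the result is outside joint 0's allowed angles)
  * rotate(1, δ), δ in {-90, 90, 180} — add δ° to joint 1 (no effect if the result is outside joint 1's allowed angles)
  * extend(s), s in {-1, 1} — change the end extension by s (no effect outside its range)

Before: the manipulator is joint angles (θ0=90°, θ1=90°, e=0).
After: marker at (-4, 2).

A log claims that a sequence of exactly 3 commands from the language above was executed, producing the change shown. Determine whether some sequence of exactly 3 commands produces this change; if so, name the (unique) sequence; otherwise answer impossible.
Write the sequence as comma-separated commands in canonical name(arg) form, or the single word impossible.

extend(1), extend(1), extend(1)

start: joint angles (θ0=90°, θ1=90°, e=0)
1. extend(1) → joint angles (θ0=90°, θ1=90°, e=1)
2. extend(1) → joint angles (θ0=90°, θ1=90°, e=2)
3. extend(1) → joint angles (θ0=90°, θ1=90°, e=3)
all 216 alternatives checked — unique.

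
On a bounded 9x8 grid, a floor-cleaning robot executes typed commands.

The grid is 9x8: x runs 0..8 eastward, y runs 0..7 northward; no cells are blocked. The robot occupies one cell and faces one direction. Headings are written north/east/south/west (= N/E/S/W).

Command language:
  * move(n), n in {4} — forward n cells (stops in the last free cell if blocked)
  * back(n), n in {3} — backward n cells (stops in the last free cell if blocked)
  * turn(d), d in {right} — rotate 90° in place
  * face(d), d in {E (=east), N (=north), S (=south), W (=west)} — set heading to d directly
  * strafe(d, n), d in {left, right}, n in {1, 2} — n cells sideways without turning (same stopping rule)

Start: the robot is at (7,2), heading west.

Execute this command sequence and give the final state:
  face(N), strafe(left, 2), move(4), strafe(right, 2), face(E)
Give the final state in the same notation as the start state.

at (7,6), heading east

start: at (7,2), heading west
step 1 (face(N)): at (7,2), heading north
step 2 (strafe(left, 2)): at (5,2), heading north
step 3 (move(4)): at (5,6), heading north
step 4 (strafe(right, 2)): at (7,6), heading north
step 5 (face(E)): at (7,6), heading east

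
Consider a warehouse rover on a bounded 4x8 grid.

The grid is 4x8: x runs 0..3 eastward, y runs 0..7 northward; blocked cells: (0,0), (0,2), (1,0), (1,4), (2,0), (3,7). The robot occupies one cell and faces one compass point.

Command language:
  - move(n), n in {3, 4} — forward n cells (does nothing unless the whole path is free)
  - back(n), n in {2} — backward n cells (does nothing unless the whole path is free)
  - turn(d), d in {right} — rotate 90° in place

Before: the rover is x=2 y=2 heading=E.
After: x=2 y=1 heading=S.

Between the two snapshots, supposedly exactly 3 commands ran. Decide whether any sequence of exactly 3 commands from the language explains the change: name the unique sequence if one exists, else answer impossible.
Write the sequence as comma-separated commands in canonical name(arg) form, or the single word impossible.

key: cell and facing (now S) both changed — the 3 commands mix motion and turning
from: x=2 y=2 heading=E
step 1 (turn(right)): x=2 y=2 heading=S
step 2 (back(2)): x=2 y=4 heading=S
step 3 (move(3)): x=2 y=1 heading=S
all 64 alternatives checked — unique.

turn(right), back(2), move(3)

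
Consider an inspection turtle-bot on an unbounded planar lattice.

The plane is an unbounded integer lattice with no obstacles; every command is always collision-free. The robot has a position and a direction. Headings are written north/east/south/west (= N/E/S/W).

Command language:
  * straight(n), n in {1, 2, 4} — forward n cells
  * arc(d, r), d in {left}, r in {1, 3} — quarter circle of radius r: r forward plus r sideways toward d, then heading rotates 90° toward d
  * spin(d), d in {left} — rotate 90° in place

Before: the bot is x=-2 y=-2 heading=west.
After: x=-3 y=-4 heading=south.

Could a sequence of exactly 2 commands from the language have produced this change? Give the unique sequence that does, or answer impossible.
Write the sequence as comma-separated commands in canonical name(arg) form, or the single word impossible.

arc(left, 1), straight(1)

key: running straight(1) before arc(left, 1) would end elsewhere — order is forced
t0: x=-2 y=-2 heading=west
step 1 (arc(left, 1)): x=-3 y=-3 heading=south
step 2 (straight(1)): x=-3 y=-4 heading=south
all 36 alternatives checked — unique.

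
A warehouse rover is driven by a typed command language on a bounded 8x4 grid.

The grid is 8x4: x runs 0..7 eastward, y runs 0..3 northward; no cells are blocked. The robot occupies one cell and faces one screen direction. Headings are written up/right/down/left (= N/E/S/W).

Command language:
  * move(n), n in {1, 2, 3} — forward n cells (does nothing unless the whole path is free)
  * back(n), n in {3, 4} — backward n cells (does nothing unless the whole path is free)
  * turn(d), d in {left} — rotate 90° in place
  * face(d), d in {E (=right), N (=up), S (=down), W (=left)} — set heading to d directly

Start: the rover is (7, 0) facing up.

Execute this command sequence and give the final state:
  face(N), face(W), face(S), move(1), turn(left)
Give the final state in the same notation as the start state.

(7, 0) facing right

from: (7, 0) facing up
step 1 (face(N)): (7, 0) facing up
step 2 (face(W)): (7, 0) facing left
step 3 (face(S)): (7, 0) facing down
step 4 (move(1)): (7, 0) facing down
step 5 (turn(left)): (7, 0) facing right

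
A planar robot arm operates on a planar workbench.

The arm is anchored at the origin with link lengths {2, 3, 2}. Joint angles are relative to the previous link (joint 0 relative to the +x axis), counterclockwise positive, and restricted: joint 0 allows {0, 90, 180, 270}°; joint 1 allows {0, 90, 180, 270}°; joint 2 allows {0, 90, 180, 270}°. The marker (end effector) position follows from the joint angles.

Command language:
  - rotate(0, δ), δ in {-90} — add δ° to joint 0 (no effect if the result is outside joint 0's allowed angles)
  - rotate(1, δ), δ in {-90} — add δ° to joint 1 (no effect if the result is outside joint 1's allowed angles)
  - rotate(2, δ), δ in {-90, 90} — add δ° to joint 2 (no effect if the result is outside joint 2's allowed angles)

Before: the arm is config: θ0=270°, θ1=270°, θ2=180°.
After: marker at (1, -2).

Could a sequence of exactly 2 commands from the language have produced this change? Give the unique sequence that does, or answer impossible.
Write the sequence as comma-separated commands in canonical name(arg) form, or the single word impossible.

rotate(1, -90), rotate(1, -90)

start: config: θ0=270°, θ1=270°, θ2=180°
[1] after rotate(1, -90): config: θ0=270°, θ1=180°, θ2=180°
[2] after rotate(1, -90): config: θ0=270°, θ1=90°, θ2=180°
no other 2-command option fits: unique.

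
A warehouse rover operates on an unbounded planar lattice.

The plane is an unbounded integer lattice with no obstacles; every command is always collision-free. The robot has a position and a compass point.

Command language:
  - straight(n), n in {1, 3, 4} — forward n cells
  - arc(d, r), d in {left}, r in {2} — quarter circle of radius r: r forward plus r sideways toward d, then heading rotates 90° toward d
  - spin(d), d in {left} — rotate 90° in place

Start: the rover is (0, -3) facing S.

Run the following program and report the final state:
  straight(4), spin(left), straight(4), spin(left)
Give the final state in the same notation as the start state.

(4, -7) facing N

begin: (0, -3) facing S
1. straight(4) → (0, -7) facing S
2. spin(left) → (0, -7) facing E
3. straight(4) → (4, -7) facing E
4. spin(left) → (4, -7) facing N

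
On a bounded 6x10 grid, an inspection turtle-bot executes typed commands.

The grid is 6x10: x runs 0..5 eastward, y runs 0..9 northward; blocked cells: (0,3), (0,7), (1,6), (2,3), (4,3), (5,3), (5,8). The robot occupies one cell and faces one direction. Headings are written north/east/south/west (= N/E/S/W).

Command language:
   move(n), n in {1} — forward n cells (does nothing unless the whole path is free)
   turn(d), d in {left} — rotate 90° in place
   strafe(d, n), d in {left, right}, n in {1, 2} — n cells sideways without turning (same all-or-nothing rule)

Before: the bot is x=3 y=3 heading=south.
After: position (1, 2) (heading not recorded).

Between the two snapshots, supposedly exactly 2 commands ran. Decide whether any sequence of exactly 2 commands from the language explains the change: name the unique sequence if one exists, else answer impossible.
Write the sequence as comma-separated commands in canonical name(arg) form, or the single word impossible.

key: order matters: swapping move(1) and strafe(right, 2) lands elsewhere
t0: x=3 y=3 heading=south
[1] after move(1): x=3 y=2 heading=south
[2] after strafe(right, 2): x=1 y=2 heading=south
no rival 2-sequence matches.

move(1), strafe(right, 2)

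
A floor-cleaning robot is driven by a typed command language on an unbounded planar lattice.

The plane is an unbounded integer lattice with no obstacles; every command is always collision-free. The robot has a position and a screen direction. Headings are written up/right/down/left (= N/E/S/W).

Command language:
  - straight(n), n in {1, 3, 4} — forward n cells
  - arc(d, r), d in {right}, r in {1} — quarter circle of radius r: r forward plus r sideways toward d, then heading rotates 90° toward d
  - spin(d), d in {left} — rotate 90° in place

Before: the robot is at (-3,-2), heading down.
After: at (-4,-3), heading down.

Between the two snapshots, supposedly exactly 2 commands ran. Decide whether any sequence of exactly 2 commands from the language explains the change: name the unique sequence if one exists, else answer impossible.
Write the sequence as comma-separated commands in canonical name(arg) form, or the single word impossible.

key: still facing S at the end — net rotation zero over 2 steps
start: at (-3,-2), heading down
step 1 (arc(right, 1)): at (-4,-3), heading left
step 2 (spin(left)): at (-4,-3), heading down
all 25 alternatives checked — unique.

arc(right, 1), spin(left)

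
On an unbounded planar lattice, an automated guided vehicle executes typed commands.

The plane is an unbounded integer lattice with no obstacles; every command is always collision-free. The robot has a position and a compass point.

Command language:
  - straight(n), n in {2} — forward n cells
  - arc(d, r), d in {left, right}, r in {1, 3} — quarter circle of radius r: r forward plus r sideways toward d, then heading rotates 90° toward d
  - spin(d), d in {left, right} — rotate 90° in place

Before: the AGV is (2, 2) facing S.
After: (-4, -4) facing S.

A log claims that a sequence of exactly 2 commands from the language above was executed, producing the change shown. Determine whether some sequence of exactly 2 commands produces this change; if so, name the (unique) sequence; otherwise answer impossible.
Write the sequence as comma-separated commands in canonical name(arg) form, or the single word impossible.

arc(right, 3), arc(left, 3)

key: heading stays S — rotations cancel among the 2 commands
begin: (2, 2) facing S
t=1 arc(right, 3) ⇒ (-1, -1) facing W
t=2 arc(left, 3) ⇒ (-4, -4) facing S
no other 2-command option fits: unique.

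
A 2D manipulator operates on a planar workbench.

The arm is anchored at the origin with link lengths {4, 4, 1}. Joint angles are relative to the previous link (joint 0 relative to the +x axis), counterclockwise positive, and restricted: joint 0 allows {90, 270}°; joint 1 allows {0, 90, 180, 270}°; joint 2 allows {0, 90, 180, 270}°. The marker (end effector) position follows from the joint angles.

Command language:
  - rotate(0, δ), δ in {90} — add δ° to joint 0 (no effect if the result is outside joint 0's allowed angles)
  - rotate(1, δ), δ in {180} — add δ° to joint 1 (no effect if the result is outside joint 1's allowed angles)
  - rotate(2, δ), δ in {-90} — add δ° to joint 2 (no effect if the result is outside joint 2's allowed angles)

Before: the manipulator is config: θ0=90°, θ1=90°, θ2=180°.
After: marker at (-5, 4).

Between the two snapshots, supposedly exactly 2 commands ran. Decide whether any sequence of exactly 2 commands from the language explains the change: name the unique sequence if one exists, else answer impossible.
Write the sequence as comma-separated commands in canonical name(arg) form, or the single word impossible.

rotate(2, -90), rotate(2, -90)

t0: config: θ0=90°, θ1=90°, θ2=180°
step 1 (rotate(2, -90)): config: θ0=90°, θ1=90°, θ2=90°
step 2 (rotate(2, -90)): config: θ0=90°, θ1=90°, θ2=0°
uniquely the one of 9 2-step routes that fits.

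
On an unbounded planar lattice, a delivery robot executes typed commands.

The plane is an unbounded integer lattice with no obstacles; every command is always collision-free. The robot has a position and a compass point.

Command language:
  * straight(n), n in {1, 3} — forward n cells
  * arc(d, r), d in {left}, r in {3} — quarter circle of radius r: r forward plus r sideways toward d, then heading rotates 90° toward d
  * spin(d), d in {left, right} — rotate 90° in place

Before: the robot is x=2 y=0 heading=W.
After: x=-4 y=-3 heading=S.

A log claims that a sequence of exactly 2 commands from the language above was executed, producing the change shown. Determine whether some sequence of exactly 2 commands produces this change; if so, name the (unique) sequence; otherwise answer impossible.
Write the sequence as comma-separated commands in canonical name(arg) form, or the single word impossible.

key: cell and facing (now S) both changed — the 2 commands mix motion and turning
start: x=2 y=0 heading=W
step 1 (straight(3)): x=-1 y=0 heading=W
step 2 (arc(left, 3)): x=-4 y=-3 heading=S
no rival 2-sequence matches.

straight(3), arc(left, 3)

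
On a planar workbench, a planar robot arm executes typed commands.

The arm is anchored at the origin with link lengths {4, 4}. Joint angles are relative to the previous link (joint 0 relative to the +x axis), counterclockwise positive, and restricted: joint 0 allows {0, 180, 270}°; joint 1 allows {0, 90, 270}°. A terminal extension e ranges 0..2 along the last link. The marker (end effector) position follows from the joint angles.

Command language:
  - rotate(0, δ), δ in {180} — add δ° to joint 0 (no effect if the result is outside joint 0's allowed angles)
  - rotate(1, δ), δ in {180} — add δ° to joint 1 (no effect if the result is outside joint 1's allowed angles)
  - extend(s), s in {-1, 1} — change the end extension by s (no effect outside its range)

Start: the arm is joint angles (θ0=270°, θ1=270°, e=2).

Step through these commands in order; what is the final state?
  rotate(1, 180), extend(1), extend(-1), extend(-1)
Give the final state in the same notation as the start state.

t0: joint angles (θ0=270°, θ1=270°, e=2)
step 1 (rotate(1, 180)): joint angles (θ0=270°, θ1=90°, e=2)
step 2 (extend(1)): joint angles (θ0=270°, θ1=90°, e=2)
step 3 (extend(-1)): joint angles (θ0=270°, θ1=90°, e=1)
step 4 (extend(-1)): joint angles (θ0=270°, θ1=90°, e=0)

joint angles (θ0=270°, θ1=90°, e=0)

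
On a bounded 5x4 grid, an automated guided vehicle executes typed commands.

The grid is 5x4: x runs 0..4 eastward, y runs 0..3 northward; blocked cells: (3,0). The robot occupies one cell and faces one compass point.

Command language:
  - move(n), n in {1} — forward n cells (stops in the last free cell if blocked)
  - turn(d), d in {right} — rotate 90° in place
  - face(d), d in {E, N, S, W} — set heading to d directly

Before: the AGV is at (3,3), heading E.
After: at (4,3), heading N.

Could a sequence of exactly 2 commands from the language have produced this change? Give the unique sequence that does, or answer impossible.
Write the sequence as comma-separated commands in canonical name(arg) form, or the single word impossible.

key: cell and facing (now N) both changed — the 2 commands mix motion and turning
initial: at (3,3), heading E
[1] after move(1): at (4,3), heading E
[2] after face(N): at (4,3), heading N
no rival 2-sequence matches.

move(1), face(N)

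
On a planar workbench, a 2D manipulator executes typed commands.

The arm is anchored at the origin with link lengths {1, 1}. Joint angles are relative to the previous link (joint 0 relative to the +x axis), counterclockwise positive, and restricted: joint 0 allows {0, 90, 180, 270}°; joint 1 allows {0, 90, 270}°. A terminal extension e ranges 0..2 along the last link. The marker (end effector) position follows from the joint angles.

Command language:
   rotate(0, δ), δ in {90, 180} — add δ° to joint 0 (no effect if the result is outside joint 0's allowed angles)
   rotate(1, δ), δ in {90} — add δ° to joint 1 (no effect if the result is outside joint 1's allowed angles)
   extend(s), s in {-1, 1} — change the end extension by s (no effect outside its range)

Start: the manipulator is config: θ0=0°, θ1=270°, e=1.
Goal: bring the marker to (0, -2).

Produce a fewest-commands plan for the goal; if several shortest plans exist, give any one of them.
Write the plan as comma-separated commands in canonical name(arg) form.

t0: config: θ0=0°, θ1=270°, e=1
step 1 (extend(-1)): config: θ0=0°, θ1=270°, e=0
step 2 (rotate(0, 180)): config: θ0=180°, θ1=270°, e=0
step 3 (rotate(1, 90)): config: θ0=180°, θ1=0°, e=0
step 4 (rotate(0, 90)): config: θ0=270°, θ1=0°, e=0
nothing shorter than 4 reaches the goal.

extend(-1), rotate(0, 180), rotate(1, 90), rotate(0, 90)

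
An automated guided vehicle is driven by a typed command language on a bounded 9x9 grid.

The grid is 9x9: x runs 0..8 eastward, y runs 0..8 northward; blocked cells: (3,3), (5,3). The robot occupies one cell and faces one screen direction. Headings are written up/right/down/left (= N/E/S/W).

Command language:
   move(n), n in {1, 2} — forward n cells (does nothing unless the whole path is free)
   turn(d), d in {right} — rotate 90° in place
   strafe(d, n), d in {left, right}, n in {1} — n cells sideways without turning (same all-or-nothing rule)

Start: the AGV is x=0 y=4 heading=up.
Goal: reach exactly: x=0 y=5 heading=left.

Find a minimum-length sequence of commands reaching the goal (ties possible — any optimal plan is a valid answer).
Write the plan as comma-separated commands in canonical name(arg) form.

initial: x=0 y=4 heading=up
t=1 turn(right) ⇒ x=0 y=4 heading=right
t=2 turn(right) ⇒ x=0 y=4 heading=down
t=3 turn(right) ⇒ x=0 y=4 heading=left
t=4 strafe(right, 1) ⇒ x=0 y=5 heading=left
nothing shorter than 4 reaches the goal.

turn(right), turn(right), turn(right), strafe(right, 1)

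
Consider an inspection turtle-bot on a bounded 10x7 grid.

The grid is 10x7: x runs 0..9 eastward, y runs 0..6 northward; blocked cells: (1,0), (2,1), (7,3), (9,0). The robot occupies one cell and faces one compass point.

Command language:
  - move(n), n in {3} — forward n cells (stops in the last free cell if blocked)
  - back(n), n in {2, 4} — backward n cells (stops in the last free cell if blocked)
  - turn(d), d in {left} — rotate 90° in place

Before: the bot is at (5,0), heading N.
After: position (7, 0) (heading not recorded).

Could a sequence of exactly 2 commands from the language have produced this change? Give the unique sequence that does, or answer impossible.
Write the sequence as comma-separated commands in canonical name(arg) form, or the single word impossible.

key: order matters: swapping turn(left) and back(2) lands elsewhere
start: at (5,0), heading N
t=1 turn(left) ⇒ at (5,0), heading W
t=2 back(2) ⇒ at (7,0), heading W
uniquely the one of 16 2-step routes that fits.

turn(left), back(2)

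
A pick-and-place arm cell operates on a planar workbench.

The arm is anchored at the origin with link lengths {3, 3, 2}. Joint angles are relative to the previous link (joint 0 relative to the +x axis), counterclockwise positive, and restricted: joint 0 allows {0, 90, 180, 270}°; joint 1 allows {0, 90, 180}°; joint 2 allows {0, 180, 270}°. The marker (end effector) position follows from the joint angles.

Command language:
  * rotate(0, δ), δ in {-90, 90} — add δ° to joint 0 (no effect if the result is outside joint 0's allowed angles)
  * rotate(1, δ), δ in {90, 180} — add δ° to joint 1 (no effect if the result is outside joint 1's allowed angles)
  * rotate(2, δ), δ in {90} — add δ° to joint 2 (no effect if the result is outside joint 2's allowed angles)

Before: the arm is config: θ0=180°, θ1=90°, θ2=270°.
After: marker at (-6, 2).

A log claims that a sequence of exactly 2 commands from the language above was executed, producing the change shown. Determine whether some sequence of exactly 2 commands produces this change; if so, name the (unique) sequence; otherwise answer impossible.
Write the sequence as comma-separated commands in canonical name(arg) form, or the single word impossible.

key: order matters: swapping rotate(1, 90) and rotate(1, 180) lands elsewhere
start: config: θ0=180°, θ1=90°, θ2=270°
t=1 rotate(1, 90) ⇒ config: θ0=180°, θ1=180°, θ2=270°
t=2 rotate(1, 180) ⇒ config: θ0=180°, θ1=0°, θ2=270°
uniquely the one of 25 2-step routes that fits.

rotate(1, 90), rotate(1, 180)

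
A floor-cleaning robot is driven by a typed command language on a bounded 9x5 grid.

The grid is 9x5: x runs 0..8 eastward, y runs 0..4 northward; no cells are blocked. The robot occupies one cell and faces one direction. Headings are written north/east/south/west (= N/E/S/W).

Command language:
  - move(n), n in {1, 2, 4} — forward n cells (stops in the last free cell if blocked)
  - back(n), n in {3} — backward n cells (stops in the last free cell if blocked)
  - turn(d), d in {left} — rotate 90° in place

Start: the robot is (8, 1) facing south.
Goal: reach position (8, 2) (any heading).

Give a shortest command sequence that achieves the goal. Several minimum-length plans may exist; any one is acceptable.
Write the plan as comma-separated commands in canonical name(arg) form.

t0: (8, 1) facing south
[1] after back(3): (8, 4) facing south
[2] after move(2): (8, 2) facing south
shorter routes all fall short; 2 is best.

back(3), move(2)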